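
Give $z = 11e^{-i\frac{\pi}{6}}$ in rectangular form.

a = r cos θ = 11 * sqrt(3)/2 = 11*sqrt(3)/2
b = r sin θ = 11 * -1/2 = -11/2
z = 11*sqrt(3)/2 - (11/2)i


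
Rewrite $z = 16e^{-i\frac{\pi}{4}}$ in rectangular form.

a = r cos θ = 16 * sqrt(2)/2 = 8*sqrt(2)
b = r sin θ = 16 * -sqrt(2)/2 = -8*sqrt(2)
z = 8*sqrt(2) - 8*sqrt(2)i


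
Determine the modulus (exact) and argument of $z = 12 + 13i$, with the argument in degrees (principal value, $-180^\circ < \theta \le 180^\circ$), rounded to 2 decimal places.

|z| = sqrt(12^2 + 13^2) = sqrt(313)
arg(z) = arctan(b/a) = arctan(13/12) (quadrant-adjusted) = 47.29°


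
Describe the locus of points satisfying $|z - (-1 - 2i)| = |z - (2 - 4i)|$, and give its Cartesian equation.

|z - z1| = |z - z2| means z is equidistant from z1 and z2,
i.e. the perpendicular bisector of the segment from (-1, -2) to (2, -4) (midpoint (1/2, -3)).
With z = x + yi, square both sides:
(x - (-1))^2 + (y - (-2))^2 = (x - 2)^2 + (y - (-4))^2
The x^2 and y^2 terms cancel: 6x + (-4)y = 20 - 5 = 15
Simplify: 6x - 4y = 15
Locus: Perpendicular bisector of the segment from (-1, -2) to (2, -4): the line 6x - 4y = 15


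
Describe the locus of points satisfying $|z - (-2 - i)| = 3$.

|z - z0| = r describes a circle centered at z0 with radius r
Here z0 = -2 - i and r = 3
Locus: Circle centered at (-2, -1) with radius 3


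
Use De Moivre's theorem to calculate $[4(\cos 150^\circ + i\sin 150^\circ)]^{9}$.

By De Moivre: z^n = r^n(cos(nθ) + i sin(nθ))
= 4^9(cos(9*150°) + i sin(9*150°))
= 262144(cos 270° + i sin 270°)
= -262144i


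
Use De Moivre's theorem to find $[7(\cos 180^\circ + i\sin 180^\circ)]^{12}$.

By De Moivre: z^n = r^n(cos(nθ) + i sin(nθ))
= 7^12(cos(12*180°) + i sin(12*180°))
= 13841287201(cos 0° + i sin 0°)
= 13841287201


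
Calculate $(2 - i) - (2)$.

(2 - 2) + (-1 - 0)i = -i


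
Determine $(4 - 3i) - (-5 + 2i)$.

(4 - (-5)) + (-3 - 2)i = 9 - 5i


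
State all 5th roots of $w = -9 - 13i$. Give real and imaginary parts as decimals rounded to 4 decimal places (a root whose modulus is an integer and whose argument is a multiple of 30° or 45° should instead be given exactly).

|w| = sqrt(250) ≈ 15.811388, arg(w) ≈ 235.304846°
Root modulus = sqrt(250)^(1/5) ≈ 1.736977
Root arguments: θ_k = (arg(w) + 360°k)/5 for k = 0, 1, ..., 4
Compute each root as (root modulus)(cos θ_k + i sin θ_k) using full-precision intermediates, then round to 4 decimal places.
Roots: 1.1833 + 1.2716i, -0.8437 + 1.5183i, -1.7047 - 0.3332i, -0.2098 - 1.7243i, 1.5750 - 0.7324i


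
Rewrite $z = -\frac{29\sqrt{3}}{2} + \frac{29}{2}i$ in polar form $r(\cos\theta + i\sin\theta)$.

r = |z| = sqrt(a^2 + b^2) = sqrt((-29*sqrt(3)/2)^2 + (29/2)^2) = sqrt(2523/4 + 841/4) = sqrt(841) = 29
θ = arctan(b/a) = arctan(14.5/-25.1147) (quadrant-adjusted) = 150°
z = 29(cos 150° + i sin 150°)


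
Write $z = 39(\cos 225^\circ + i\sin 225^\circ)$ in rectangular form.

a = r cos θ = 39 * -sqrt(2)/2 = -39*sqrt(2)/2
b = r sin θ = 39 * -sqrt(2)/2 = -39*sqrt(2)/2
z = -39*sqrt(2)/2 - (39*sqrt(2)/2)i


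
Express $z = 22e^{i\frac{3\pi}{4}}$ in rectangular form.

a = r cos θ = 22 * -sqrt(2)/2 = -11*sqrt(2)
b = r sin θ = 22 * sqrt(2)/2 = 11*sqrt(2)
z = -11*sqrt(2) + 11*sqrt(2)i


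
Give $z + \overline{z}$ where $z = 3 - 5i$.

z + conjugate(z) = (a + bi) + (a - bi) = 2a
= 2 * 3 = 6


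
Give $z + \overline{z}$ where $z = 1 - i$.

z + conjugate(z) = (a + bi) + (a - bi) = 2a
= 2 * 1 = 2


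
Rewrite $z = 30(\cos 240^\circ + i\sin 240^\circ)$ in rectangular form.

a = r cos θ = 30 * -1/2 = -15
b = r sin θ = 30 * -sqrt(3)/2 = -15*sqrt(3)
z = -15 - 15*sqrt(3)i


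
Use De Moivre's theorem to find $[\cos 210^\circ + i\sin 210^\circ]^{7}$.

By De Moivre: z^n = r^n(cos(nθ) + i sin(nθ))
= 1^7(cos(7*210°) + i sin(7*210°))
= 1(cos 30° + i sin 30°)
= sqrt(3)/2 + (1/2)i


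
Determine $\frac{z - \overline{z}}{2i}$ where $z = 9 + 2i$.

z - conjugate(z) = 2bi
(z - conjugate(z))/(2i) = 2bi/(2i) = b = 2


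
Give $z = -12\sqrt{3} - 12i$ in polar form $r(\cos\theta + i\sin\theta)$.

r = |z| = sqrt(a^2 + b^2) = sqrt((-12*sqrt(3))^2 + (-12)^2) = sqrt(432 + 144) = sqrt(576) = 24
θ = arctan(b/a) = arctan(-12/-20.7846) (quadrant-adjusted) = 210°
z = 24(cos 210° + i sin 210°)


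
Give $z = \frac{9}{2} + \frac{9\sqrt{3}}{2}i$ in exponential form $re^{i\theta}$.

r = |z| = sqrt((9/2)^2 + (9*sqrt(3)/2)^2) = sqrt(81/4 + 243/4) = sqrt(81) = 9
θ = arctan(b/a) = arctan(7.7942/4.5) (quadrant-adjusted) = 60° = π/3
z = 9e^(i*π/3)


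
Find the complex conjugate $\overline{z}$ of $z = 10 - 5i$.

If z = a + bi, then conjugate(z) = a - bi
conjugate(10 - 5i) = 10 + 5i


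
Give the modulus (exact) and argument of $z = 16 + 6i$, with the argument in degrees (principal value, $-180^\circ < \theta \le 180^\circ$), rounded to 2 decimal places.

|z| = sqrt(16^2 + 6^2) = sqrt(292)
arg(z) = arctan(b/a) = arctan(6/16) (quadrant-adjusted) = 20.56°


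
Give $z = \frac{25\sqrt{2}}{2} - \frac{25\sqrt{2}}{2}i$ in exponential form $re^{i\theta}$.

r = |z| = sqrt((25*sqrt(2)/2)^2 + (-25*sqrt(2)/2)^2) = sqrt(625/2 + 625/2) = sqrt(625) = 25
θ = arctan(b/a) = arctan(-17.6777/17.6777) (quadrant-adjusted) = -45° = -π/4
z = 25e^(-i*π/4)


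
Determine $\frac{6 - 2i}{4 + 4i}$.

Multiply numerator and denominator by conjugate (4 - 4i):
= (6 - 2i)(4 - 4i) / (4^2 + 4^2)
= (16 - 32i) / 32
Divide through by 16: (1 - 2i) / 2
= 1/2 - i


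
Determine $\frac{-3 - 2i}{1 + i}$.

Multiply numerator and denominator by conjugate (1 - i):
= (-3 - 2i)(1 - i) / (1^2 + 1^2)
= (-5 + i) / 2
= -5/2 + (1/2)i


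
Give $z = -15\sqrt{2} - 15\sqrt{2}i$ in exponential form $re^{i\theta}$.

r = |z| = sqrt((-15*sqrt(2))^2 + (-15*sqrt(2))^2) = sqrt(450 + 450) = sqrt(900) = 30
θ = arctan(b/a) = arctan(-21.2132/-21.2132) (quadrant-adjusted) = -135° = -3π/4
z = 30e^(-i*3π/4)


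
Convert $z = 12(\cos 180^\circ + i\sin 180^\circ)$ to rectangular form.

a = r cos θ = 12 * -1 = -12
b = r sin θ = 12 * 0 = 0
z = -12


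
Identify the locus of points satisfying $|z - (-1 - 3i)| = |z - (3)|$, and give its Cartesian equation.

|z - z1| = |z - z2| means z is equidistant from z1 and z2,
i.e. the perpendicular bisector of the segment from (-1, -3) to (3, 0) (midpoint (1, -3/2)).
With z = x + yi, square both sides:
(x - (-1))^2 + (y - (-3))^2 = (x - 3)^2 + (y - 0)^2
The x^2 and y^2 terms cancel: 8x + 6y = 9 - 10 = -1
Simplify: 8x + 6y = -1
Locus: Perpendicular bisector of the segment from (-1, -3) to (3, 0): the line 8x + 6y = -1


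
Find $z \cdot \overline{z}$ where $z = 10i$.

z * conjugate(z) = |z|^2 = a^2 + b^2
= 0^2 + 10^2 = 100


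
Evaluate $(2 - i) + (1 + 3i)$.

(2 + 1) + (-1 + 3)i = 3 + 2i


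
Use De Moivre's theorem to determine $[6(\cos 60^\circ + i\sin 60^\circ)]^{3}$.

By De Moivre: z^n = r^n(cos(nθ) + i sin(nθ))
= 6^3(cos(3*60°) + i sin(3*60°))
= 216(cos 180° + i sin 180°)
= -216


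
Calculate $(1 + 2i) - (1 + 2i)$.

(1 - 1) + (2 - 2)i = 0


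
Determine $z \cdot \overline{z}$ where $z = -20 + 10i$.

z * conjugate(z) = |z|^2 = a^2 + b^2
= (-20)^2 + 10^2 = 500


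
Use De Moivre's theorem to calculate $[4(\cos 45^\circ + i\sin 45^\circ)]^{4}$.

By De Moivre: z^n = r^n(cos(nθ) + i sin(nθ))
= 4^4(cos(4*45°) + i sin(4*45°))
= 256(cos 180° + i sin 180°)
= -256


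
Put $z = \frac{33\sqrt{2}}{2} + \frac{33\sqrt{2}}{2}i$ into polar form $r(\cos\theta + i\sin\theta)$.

r = |z| = sqrt(a^2 + b^2) = sqrt((33*sqrt(2)/2)^2 + (33*sqrt(2)/2)^2) = sqrt(1089/2 + 1089/2) = sqrt(1089) = 33
θ = arctan(b/a) = arctan(23.3345/23.3345) (quadrant-adjusted) = 45°
z = 33(cos 45° + i sin 45°)


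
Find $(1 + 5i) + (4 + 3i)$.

(1 + 4) + (5 + 3)i = 5 + 8i


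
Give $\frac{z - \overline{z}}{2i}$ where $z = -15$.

z - conjugate(z) = 2bi
(z - conjugate(z))/(2i) = 2bi/(2i) = b = 0


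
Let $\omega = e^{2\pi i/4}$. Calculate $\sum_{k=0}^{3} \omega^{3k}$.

Let ζ = ω^3 = e^(2πi·3/4). Since 4 ∤ 3, ζ ≠ 1.
Sum = Σ_{k=0}^{3} ζ^k = (ζ^4 - 1)/(ζ - 1) = (ω^{3·4} - 1)/(ζ - 1) = (1 - 1)/(ζ - 1) = 0


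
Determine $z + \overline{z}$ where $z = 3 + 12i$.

z + conjugate(z) = (a + bi) + (a - bi) = 2a
= 2 * 3 = 6


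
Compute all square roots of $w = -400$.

|w| = 400, arg(w) = 180°
Root modulus = 400^(1/2) = 20
Root arguments: θ_k = (180° + 360°k)/2 for k = 0, 1, ..., 1
Roots: 20i, -20i


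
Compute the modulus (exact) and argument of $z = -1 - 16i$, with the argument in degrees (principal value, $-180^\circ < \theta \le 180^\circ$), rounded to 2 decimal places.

|z| = sqrt((-1)^2 + (-16)^2) = sqrt(257)
arg(z) = arctan(b/a) = arctan(-16/-1) (quadrant-adjusted) = -93.58°


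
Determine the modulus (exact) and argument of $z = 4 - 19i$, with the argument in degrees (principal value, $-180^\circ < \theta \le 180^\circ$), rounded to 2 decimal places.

|z| = sqrt(4^2 + (-19)^2) = sqrt(377)
arg(z) = arctan(b/a) = arctan(-19/4) (quadrant-adjusted) = -78.11°


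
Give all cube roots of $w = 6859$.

|w| = 6859, arg(w) = 0°
Root modulus = 6859^(1/3) = 19
Root arguments: θ_k = (0° + 360°k)/3 for k = 0, 1, ..., 2
Roots: 19, -19/2 + (19*sqrt(3)/2)i, -19/2 - (19*sqrt(3)/2)i


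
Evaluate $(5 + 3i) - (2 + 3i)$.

(5 - 2) + (3 - 3)i = 3


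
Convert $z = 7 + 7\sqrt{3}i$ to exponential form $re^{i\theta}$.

r = |z| = sqrt((7)^2 + (7*sqrt(3))^2) = sqrt(49 + 147) = sqrt(196) = 14
θ = arctan(b/a) = arctan(12.1244/7) (quadrant-adjusted) = 60° = π/3
z = 14e^(i*π/3)


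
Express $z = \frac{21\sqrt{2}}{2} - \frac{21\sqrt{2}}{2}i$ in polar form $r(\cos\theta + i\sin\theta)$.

r = |z| = sqrt(a^2 + b^2) = sqrt((21*sqrt(2)/2)^2 + (-21*sqrt(2)/2)^2) = sqrt(441/2 + 441/2) = sqrt(441) = 21
θ = arctan(b/a) = arctan(-14.8492/14.8492) (quadrant-adjusted) = 315°
z = 21(cos 315° + i sin 315°)


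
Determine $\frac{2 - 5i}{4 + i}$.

Multiply numerator and denominator by conjugate (4 - i):
= (2 - 5i)(4 - i) / (4^2 + 1^2)
= (3 - 22i) / 17
= 3/17 - (22/17)i


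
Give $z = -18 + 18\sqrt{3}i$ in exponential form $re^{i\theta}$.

r = |z| = sqrt((-18)^2 + (18*sqrt(3))^2) = sqrt(324 + 972) = sqrt(1296) = 36
θ = arctan(b/a) = arctan(31.1769/-18) (quadrant-adjusted) = 120° = 2π/3
z = 36e^(i*2π/3)


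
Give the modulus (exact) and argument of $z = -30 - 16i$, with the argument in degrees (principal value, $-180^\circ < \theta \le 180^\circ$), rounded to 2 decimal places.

|z| = sqrt((-30)^2 + (-16)^2) = 34
arg(z) = arctan(b/a) = arctan(-16/-30) (quadrant-adjusted) = -151.93°


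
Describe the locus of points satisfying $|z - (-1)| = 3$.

|z - z0| = r describes a circle centered at z0 with radius r
Here z0 = -1 and r = 3
Locus: Circle centered at (-1, 0) with radius 3


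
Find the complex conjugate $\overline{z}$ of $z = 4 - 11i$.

If z = a + bi, then conjugate(z) = a - bi
conjugate(4 - 11i) = 4 + 11i


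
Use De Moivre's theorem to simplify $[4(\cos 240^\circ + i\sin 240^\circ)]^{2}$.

By De Moivre: z^n = r^n(cos(nθ) + i sin(nθ))
= 4^2(cos(2*240°) + i sin(2*240°))
= 16(cos 120° + i sin 120°)
= -8 + 8*sqrt(3)i


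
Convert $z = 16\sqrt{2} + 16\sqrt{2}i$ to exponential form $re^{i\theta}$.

r = |z| = sqrt((16*sqrt(2))^2 + (16*sqrt(2))^2) = sqrt(512 + 512) = sqrt(1024) = 32
θ = arctan(b/a) = arctan(22.6274/22.6274) (quadrant-adjusted) = 45° = π/4
z = 32e^(i*π/4)


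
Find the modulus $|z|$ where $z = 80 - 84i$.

|z| = sqrt(a^2 + b^2) = sqrt(80^2 + (-84)^2) = sqrt(13456) = 116


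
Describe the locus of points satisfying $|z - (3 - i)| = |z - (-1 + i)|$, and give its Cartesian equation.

|z - z1| = |z - z2| means z is equidistant from z1 and z2,
i.e. the perpendicular bisector of the segment from (3, -1) to (-1, 1) (midpoint (1, 0)).
With z = x + yi, square both sides:
(x - 3)^2 + (y - (-1))^2 = (x - (-1))^2 + (y - 1)^2
The x^2 and y^2 terms cancel: -8x + 4y = 2 - 10 = -8
Simplify: 2x - y = 2
Locus: Perpendicular bisector of the segment from (3, -1) to (-1, 1): the line 2x - y = 2


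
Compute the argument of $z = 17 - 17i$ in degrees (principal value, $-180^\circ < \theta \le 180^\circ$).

θ = arctan(b/a) = arctan(-17/17) (quadrant-adjusted) = -45°


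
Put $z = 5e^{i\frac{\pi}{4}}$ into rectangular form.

a = r cos θ = 5 * sqrt(2)/2 = 5*sqrt(2)/2
b = r sin θ = 5 * sqrt(2)/2 = 5*sqrt(2)/2
z = 5*sqrt(2)/2 + (5*sqrt(2)/2)i


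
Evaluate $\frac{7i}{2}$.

Divisor is real, so divide each part by 2:
= 0 + (7/2)i


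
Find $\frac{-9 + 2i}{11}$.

Divisor is real, so divide each part by 11:
= -9/11 + (2/11)i


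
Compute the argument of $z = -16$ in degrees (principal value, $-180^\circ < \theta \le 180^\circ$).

b = 0 and a < 0, so z lies on the negative real axis: θ = 180°


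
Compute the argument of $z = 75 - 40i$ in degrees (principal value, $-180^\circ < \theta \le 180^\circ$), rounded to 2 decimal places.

θ = arctan(b/a) = arctan(-40/75) (quadrant-adjusted) = -28.07°


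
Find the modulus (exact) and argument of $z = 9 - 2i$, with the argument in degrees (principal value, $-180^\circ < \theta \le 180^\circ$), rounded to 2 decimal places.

|z| = sqrt(9^2 + (-2)^2) = sqrt(85)
arg(z) = arctan(b/a) = arctan(-2/9) (quadrant-adjusted) = -12.53°


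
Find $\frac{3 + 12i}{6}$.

Divisor is real, so divide each part by 6:
= 1/2 + 2i


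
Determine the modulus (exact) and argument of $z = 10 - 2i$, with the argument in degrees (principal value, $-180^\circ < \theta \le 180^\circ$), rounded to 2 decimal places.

|z| = sqrt(10^2 + (-2)^2) = sqrt(104)
arg(z) = arctan(b/a) = arctan(-2/10) (quadrant-adjusted) = -11.31°


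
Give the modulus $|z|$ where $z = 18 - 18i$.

|z| = sqrt(a^2 + b^2) = sqrt(18^2 + (-18)^2) = sqrt(648) = sqrt(648)


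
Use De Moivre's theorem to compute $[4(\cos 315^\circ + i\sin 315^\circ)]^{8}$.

By De Moivre: z^n = r^n(cos(nθ) + i sin(nθ))
= 4^8(cos(8*315°) + i sin(8*315°))
= 65536(cos 0° + i sin 0°)
= 65536


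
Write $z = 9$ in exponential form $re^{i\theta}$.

r = |z| = sqrt((9)^2 + (0)^2) = sqrt(81 + 0) = sqrt(81) = 9
b = 0 and a > 0, so z lies on the positive real axis: θ = 0
z = 9e^(i*0) = 9


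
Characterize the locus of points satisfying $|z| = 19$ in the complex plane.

|z| = 19 means sqrt(x^2 + y^2) = 19
This is a circle of radius 19 centered at the origin


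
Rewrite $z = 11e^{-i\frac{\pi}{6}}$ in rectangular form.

a = r cos θ = 11 * sqrt(3)/2 = 11*sqrt(3)/2
b = r sin θ = 11 * -1/2 = -11/2
z = 11*sqrt(3)/2 - (11/2)i


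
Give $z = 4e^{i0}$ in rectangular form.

a = r cos θ = 4 * 1 = 4
b = r sin θ = 4 * 0 = 0
z = 4


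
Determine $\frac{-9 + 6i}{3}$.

Divisor is real, so divide each part by 3:
= -3 + 2i


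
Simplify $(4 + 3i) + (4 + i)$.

(4 + 4) + (3 + 1)i = 8 + 4i


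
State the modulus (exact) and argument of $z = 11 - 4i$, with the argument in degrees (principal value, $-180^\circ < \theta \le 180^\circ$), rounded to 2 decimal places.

|z| = sqrt(11^2 + (-4)^2) = sqrt(137)
arg(z) = arctan(b/a) = arctan(-4/11) (quadrant-adjusted) = -19.98°


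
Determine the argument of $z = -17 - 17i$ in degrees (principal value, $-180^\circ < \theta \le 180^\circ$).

θ = arctan(b/a) = arctan(-17/-17) (quadrant-adjusted) = -135°


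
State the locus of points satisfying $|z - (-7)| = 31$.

|z - z0| = r describes a circle centered at z0 with radius r
Here z0 = -7 and r = 31
Locus: Circle centered at (-7, 0) with radius 31


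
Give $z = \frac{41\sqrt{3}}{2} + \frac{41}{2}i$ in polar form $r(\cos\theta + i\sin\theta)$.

r = |z| = sqrt(a^2 + b^2) = sqrt((41*sqrt(3)/2)^2 + (41/2)^2) = sqrt(5043/4 + 1681/4) = sqrt(1681) = 41
θ = arctan(b/a) = arctan(20.5/35.507) (quadrant-adjusted) = 30°
z = 41(cos 30° + i sin 30°)


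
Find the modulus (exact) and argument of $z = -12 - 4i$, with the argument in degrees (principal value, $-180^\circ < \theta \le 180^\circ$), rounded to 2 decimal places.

|z| = sqrt((-12)^2 + (-4)^2) = sqrt(160)
arg(z) = arctan(b/a) = arctan(-4/-12) (quadrant-adjusted) = -161.57°


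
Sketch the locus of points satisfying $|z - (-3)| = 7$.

|z - z0| = r describes a circle centered at z0 with radius r
Here z0 = -3 and r = 7
Locus: Circle centered at (-3, 0) with radius 7


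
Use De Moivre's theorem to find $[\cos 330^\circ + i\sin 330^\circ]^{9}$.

By De Moivre: z^n = r^n(cos(nθ) + i sin(nθ))
= 1^9(cos(9*330°) + i sin(9*330°))
= 1(cos 90° + i sin 90°)
= i


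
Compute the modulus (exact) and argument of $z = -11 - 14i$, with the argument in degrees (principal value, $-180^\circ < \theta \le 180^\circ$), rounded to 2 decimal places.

|z| = sqrt((-11)^2 + (-14)^2) = sqrt(317)
arg(z) = arctan(b/a) = arctan(-14/-11) (quadrant-adjusted) = -128.16°


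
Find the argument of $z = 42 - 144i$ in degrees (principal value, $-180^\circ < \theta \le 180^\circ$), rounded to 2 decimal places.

θ = arctan(b/a) = arctan(-144/42) (quadrant-adjusted) = -73.74°


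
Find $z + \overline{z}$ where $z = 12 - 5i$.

z + conjugate(z) = (a + bi) + (a - bi) = 2a
= 2 * 12 = 24


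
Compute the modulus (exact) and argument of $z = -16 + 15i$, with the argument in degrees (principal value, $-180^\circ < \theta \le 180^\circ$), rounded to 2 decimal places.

|z| = sqrt((-16)^2 + 15^2) = sqrt(481)
arg(z) = arctan(b/a) = arctan(15/-16) (quadrant-adjusted) = 136.85°


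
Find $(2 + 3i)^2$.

(a + bi)^2 = a^2 - b^2 + 2abi
= 2^2 - 3^2 + 2*2*3i
= -5 + 12i


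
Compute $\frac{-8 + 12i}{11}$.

Divisor is real, so divide each part by 11:
= -8/11 + (12/11)i


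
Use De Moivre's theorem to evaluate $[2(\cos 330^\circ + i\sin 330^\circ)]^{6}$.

By De Moivre: z^n = r^n(cos(nθ) + i sin(nθ))
= 2^6(cos(6*330°) + i sin(6*330°))
= 64(cos 180° + i sin 180°)
= -64


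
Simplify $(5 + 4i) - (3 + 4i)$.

(5 - 3) + (4 - 4)i = 2


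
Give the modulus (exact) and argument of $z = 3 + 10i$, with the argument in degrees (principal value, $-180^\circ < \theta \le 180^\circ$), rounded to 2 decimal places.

|z| = sqrt(3^2 + 10^2) = sqrt(109)
arg(z) = arctan(b/a) = arctan(10/3) (quadrant-adjusted) = 73.30°


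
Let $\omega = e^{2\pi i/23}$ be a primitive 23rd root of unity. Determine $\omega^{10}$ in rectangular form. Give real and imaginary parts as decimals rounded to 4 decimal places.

ω^10 = e^(2πi·10/23) = e^(i·20π/23)
= cos(20π/23) + i sin(20π/23)
= -0.9172 + 0.3984i


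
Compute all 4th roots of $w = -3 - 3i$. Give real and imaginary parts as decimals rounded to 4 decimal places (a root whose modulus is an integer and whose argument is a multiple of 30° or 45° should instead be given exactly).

|w| = sqrt(18) ≈ 4.242641, arg(w) = 225°
Root modulus = sqrt(18)^(1/4) ≈ 1.435189
Root arguments: θ_k = (225° + 360°k)/4 for k = 0, 1, ..., 3
Compute each root as (root modulus)(cos θ_k + i sin θ_k) using full-precision intermediates, then round to 4 decimal places.
Roots: 0.7973 + 1.1933i, -1.1933 + 0.7973i, -0.7973 - 1.1933i, 1.1933 - 0.7973i


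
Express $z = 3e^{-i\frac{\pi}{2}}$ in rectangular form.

a = r cos θ = 3 * 0 = 0
b = r sin θ = 3 * -1 = -3
z = -3i


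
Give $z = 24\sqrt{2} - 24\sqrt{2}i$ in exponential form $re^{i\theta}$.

r = |z| = sqrt((24*sqrt(2))^2 + (-24*sqrt(2))^2) = sqrt(1152 + 1152) = sqrt(2304) = 48
θ = arctan(b/a) = arctan(-33.9411/33.9411) (quadrant-adjusted) = -45° = -π/4
z = 48e^(-i*π/4)


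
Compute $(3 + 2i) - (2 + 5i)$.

(3 - 2) + (2 - 5)i = 1 - 3i


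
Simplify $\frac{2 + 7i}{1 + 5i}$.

Multiply numerator and denominator by conjugate (1 - 5i):
= (2 + 7i)(1 - 5i) / (1^2 + 5^2)
= (37 - 3i) / 26
= 37/26 - (3/26)i


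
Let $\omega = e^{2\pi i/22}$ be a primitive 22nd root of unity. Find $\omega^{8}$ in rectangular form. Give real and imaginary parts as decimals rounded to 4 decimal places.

ω^8 = e^(2πi·8/22) = e^(i·8π/11)
= cos(8π/11) + i sin(8π/11)
= -0.6549 + 0.7557i


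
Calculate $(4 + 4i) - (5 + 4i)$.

(4 - 5) + (4 - 4)i = -1


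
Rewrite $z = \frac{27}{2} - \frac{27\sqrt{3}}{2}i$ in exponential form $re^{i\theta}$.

r = |z| = sqrt((27/2)^2 + (-27*sqrt(3)/2)^2) = sqrt(729/4 + 2187/4) = sqrt(729) = 27
θ = arctan(b/a) = arctan(-23.3827/13.5) (quadrant-adjusted) = -60° = -π/3
z = 27e^(-i*π/3)


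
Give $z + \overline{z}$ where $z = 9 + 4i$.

z + conjugate(z) = (a + bi) + (a - bi) = 2a
= 2 * 9 = 18


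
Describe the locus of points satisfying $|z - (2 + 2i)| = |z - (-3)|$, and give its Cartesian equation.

|z - z1| = |z - z2| means z is equidistant from z1 and z2,
i.e. the perpendicular bisector of the segment from (2, 2) to (-3, 0) (midpoint (-1/2, 1)).
With z = x + yi, square both sides:
(x - 2)^2 + (y - 2)^2 = (x - (-3))^2 + (y - 0)^2
The x^2 and y^2 terms cancel: -10x + (-4)y = 9 - 8 = 1
Simplify: 10x + 4y = -1
Locus: Perpendicular bisector of the segment from (2, 2) to (-3, 0): the line 10x + 4y = -1


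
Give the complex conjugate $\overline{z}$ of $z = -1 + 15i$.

If z = a + bi, then conjugate(z) = a - bi
conjugate(-1 + 15i) = -1 - 15i


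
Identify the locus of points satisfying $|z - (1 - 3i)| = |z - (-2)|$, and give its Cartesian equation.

|z - z1| = |z - z2| means z is equidistant from z1 and z2,
i.e. the perpendicular bisector of the segment from (1, -3) to (-2, 0) (midpoint (-1/2, -3/2)).
With z = x + yi, square both sides:
(x - 1)^2 + (y - (-3))^2 = (x - (-2))^2 + (y - 0)^2
The x^2 and y^2 terms cancel: -6x + 6y = 4 - 10 = -6
Simplify: x - y = 1
Locus: Perpendicular bisector of the segment from (1, -3) to (-2, 0): the line x - y = 1


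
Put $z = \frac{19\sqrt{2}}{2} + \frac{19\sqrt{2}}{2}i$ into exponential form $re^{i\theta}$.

r = |z| = sqrt((19*sqrt(2)/2)^2 + (19*sqrt(2)/2)^2) = sqrt(361/2 + 361/2) = sqrt(361) = 19
θ = arctan(b/a) = arctan(13.435/13.435) (quadrant-adjusted) = 45° = π/4
z = 19e^(i*π/4)


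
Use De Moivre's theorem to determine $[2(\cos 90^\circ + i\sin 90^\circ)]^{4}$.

By De Moivre: z^n = r^n(cos(nθ) + i sin(nθ))
= 2^4(cos(4*90°) + i sin(4*90°))
= 16(cos 0° + i sin 0°)
= 16


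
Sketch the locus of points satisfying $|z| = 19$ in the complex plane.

|z| = 19 means sqrt(x^2 + y^2) = 19
This is a circle of radius 19 centered at the origin


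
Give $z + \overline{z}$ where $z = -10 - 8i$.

z + conjugate(z) = (a + bi) + (a - bi) = 2a
= 2 * (-10) = -20


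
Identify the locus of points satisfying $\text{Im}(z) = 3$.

Im(z) = y where z = x + yi; the equation y = 3 is satisfied by all points with that y-coordinate
Locus: Horizontal line y = 3


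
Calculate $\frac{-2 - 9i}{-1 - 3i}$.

Multiply numerator and denominator by conjugate (-1 + 3i):
= (-2 - 9i)(-1 + 3i) / ((-1)^2 + (-3)^2)
= (29 + 3i) / 10
= 29/10 + (3/10)i


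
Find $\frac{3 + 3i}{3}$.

Divisor is real, so divide each part by 3:
= 1 + i


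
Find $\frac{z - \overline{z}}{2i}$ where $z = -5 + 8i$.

z - conjugate(z) = 2bi
(z - conjugate(z))/(2i) = 2bi/(2i) = b = 8


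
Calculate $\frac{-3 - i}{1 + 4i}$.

Multiply numerator and denominator by conjugate (1 - 4i):
= (-3 - i)(1 - 4i) / (1^2 + 4^2)
= (-7 + 11i) / 17
= -7/17 + (11/17)i


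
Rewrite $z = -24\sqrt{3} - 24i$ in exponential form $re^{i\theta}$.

r = |z| = sqrt((-24*sqrt(3))^2 + (-24)^2) = sqrt(1728 + 576) = sqrt(2304) = 48
θ = arctan(b/a) = arctan(-24/-41.5692) (quadrant-adjusted) = 210° = 7π/6
z = 48e^(i*7π/6)


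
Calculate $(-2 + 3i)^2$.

(a + bi)^2 = a^2 - b^2 + 2abi
= (-2)^2 - 3^2 + 2*(-2)*3i
= -5 - 12i


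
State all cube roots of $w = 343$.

|w| = 343, arg(w) = 0°
Root modulus = 343^(1/3) = 7
Root arguments: θ_k = (0° + 360°k)/3 for k = 0, 1, ..., 2
Roots: 7, -7/2 + (7*sqrt(3)/2)i, -7/2 - (7*sqrt(3)/2)i


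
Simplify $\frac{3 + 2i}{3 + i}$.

Multiply numerator and denominator by conjugate (3 - i):
= (3 + 2i)(3 - i) / (3^2 + 1^2)
= (11 + 3i) / 10
= 11/10 + (3/10)i


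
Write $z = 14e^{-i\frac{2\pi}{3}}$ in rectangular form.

a = r cos θ = 14 * -1/2 = -7
b = r sin θ = 14 * -sqrt(3)/2 = -7*sqrt(3)
z = -7 - 7*sqrt(3)i


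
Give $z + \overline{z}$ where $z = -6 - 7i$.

z + conjugate(z) = (a + bi) + (a - bi) = 2a
= 2 * (-6) = -12


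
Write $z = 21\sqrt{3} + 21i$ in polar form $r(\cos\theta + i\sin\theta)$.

r = |z| = sqrt(a^2 + b^2) = sqrt((21*sqrt(3))^2 + (21)^2) = sqrt(1323 + 441) = sqrt(1764) = 42
θ = arctan(b/a) = arctan(21/36.3731) (quadrant-adjusted) = 30°
z = 42(cos 30° + i sin 30°)


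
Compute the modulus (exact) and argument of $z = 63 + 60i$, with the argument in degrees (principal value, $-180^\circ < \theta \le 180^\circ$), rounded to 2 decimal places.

|z| = sqrt(63^2 + 60^2) = 87
arg(z) = arctan(b/a) = arctan(60/63) (quadrant-adjusted) = 43.60°


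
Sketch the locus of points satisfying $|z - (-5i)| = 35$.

|z - z0| = r describes a circle centered at z0 with radius r
Here z0 = -5i and r = 35
Locus: Circle centered at (0, -5) with radius 35


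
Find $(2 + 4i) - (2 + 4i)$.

(2 - 2) + (4 - 4)i = 0


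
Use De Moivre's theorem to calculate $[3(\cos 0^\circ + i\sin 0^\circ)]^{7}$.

By De Moivre: z^n = r^n(cos(nθ) + i sin(nθ))
= 3^7(cos(7*0°) + i sin(7*0°))
= 2187(cos 0° + i sin 0°)
= 2187


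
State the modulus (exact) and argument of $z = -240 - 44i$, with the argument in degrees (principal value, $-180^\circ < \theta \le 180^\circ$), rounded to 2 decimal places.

|z| = sqrt((-240)^2 + (-44)^2) = 244
arg(z) = arctan(b/a) = arctan(-44/-240) (quadrant-adjusted) = -169.61°


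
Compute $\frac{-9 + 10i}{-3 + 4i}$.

Multiply numerator and denominator by conjugate (-3 - 4i):
= (-9 + 10i)(-3 - 4i) / ((-3)^2 + 4^2)
= (67 + 6i) / 25
= 67/25 + (6/25)i


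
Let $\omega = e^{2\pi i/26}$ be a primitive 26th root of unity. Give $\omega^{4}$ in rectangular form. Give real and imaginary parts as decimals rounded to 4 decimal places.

ω^4 = e^(2πi·4/26) = e^(i·4π/13)
= cos(4π/13) + i sin(4π/13)
= 0.5681 + 0.8230i


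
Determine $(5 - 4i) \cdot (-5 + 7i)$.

(a1*a2 - b1*b2) + (a1*b2 + b1*a2)i
= (-25 - (-28)) + (35 + 20)i
= 3 + 55i


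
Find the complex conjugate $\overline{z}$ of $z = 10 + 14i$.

If z = a + bi, then conjugate(z) = a - bi
conjugate(10 + 14i) = 10 - 14i


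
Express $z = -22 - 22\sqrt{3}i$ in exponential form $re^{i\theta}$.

r = |z| = sqrt((-22)^2 + (-22*sqrt(3))^2) = sqrt(484 + 1452) = sqrt(1936) = 44
θ = arctan(b/a) = arctan(-38.1051/-22) (quadrant-adjusted) = 240° = 4π/3
z = 44e^(i*4π/3)


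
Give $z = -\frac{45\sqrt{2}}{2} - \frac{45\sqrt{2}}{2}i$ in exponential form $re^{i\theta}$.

r = |z| = sqrt((-45*sqrt(2)/2)^2 + (-45*sqrt(2)/2)^2) = sqrt(2025/2 + 2025/2) = sqrt(2025) = 45
θ = arctan(b/a) = arctan(-31.8198/-31.8198) (quadrant-adjusted) = 225° = 5π/4
z = 45e^(i*5π/4)


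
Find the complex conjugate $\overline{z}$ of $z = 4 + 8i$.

If z = a + bi, then conjugate(z) = a - bi
conjugate(4 + 8i) = 4 - 8i


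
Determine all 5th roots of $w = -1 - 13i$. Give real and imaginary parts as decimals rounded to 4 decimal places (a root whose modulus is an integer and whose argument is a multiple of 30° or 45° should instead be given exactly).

|w| = sqrt(170) ≈ 13.038405, arg(w) ≈ 265.601295°
Root modulus = sqrt(170)^(1/5) ≈ 1.671263
Root arguments: θ_k = (arg(w) + 360°k)/5 for k = 0, 1, ..., 4
Compute each root as (root modulus)(cos θ_k + i sin θ_k) using full-precision intermediates, then round to 4 decimal places.
Roots: 1.0030 + 1.3368i, -0.9615 + 1.3670i, -1.5972 - 0.4920i, -0.0257 - 1.6711i, 1.5813 - 0.5408i


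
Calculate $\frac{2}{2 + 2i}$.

Multiply numerator and denominator by conjugate (2 - 2i):
= (2)(2 - 2i) / (2^2 + 2^2)
= (4 - 4i) / 8
Divide through by 4: (1 - i) / 2
= 1/2 - (1/2)i


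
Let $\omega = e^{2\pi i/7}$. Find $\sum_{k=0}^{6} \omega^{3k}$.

Let ζ = ω^3 = e^(2πi·3/7). Since 7 ∤ 3, ζ ≠ 1.
Sum = Σ_{k=0}^{6} ζ^k = (ζ^7 - 1)/(ζ - 1) = (ω^{3·7} - 1)/(ζ - 1) = (1 - 1)/(ζ - 1) = 0


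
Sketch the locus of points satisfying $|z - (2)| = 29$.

|z - z0| = r describes a circle centered at z0 with radius r
Here z0 = 2 and r = 29
Locus: Circle centered at (2, 0) with radius 29


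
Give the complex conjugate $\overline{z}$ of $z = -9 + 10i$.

If z = a + bi, then conjugate(z) = a - bi
conjugate(-9 + 10i) = -9 - 10i


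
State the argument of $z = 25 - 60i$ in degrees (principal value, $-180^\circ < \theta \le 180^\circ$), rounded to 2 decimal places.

θ = arctan(b/a) = arctan(-60/25) (quadrant-adjusted) = -67.38°


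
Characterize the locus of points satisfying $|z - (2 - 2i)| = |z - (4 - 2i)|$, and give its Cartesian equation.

|z - z1| = |z - z2| means z is equidistant from z1 and z2,
i.e. the perpendicular bisector of the segment from (2, -2) to (4, -2) (midpoint (3, -2)).
With z = x + yi, square both sides:
(x - 2)^2 + (y - (-2))^2 = (x - 4)^2 + (y - (-2))^2
The x^2 and y^2 terms cancel: 4x + 0y = 20 - 8 = 12
Simplify: x = 3
Locus: Perpendicular bisector of the segment from (2, -2) to (4, -2): the line x = 3


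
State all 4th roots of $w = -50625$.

|w| = 50625, arg(w) = 180°
Root modulus = 50625^(1/4) = 15
Root arguments: θ_k = (180° + 360°k)/4 for k = 0, 1, ..., 3
Roots: 15*sqrt(2)/2 + (15*sqrt(2)/2)i, -15*sqrt(2)/2 + (15*sqrt(2)/2)i, -15*sqrt(2)/2 - (15*sqrt(2)/2)i, 15*sqrt(2)/2 - (15*sqrt(2)/2)i


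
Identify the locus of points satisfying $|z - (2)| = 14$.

|z - z0| = r describes a circle centered at z0 with radius r
Here z0 = 2 and r = 14
Locus: Circle centered at (2, 0) with radius 14


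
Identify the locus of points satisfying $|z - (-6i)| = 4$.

|z - z0| = r describes a circle centered at z0 with radius r
Here z0 = -6i and r = 4
Locus: Circle centered at (0, -6) with radius 4


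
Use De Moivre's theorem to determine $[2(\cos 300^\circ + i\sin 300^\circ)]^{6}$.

By De Moivre: z^n = r^n(cos(nθ) + i sin(nθ))
= 2^6(cos(6*300°) + i sin(6*300°))
= 64(cos 0° + i sin 0°)
= 64


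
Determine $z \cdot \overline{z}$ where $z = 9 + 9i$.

z * conjugate(z) = |z|^2 = a^2 + b^2
= 9^2 + 9^2 = 162


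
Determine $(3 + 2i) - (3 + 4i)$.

(3 - 3) + (2 - 4)i = -2i


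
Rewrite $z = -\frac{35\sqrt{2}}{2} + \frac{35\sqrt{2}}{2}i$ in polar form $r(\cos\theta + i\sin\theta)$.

r = |z| = sqrt(a^2 + b^2) = sqrt((-35*sqrt(2)/2)^2 + (35*sqrt(2)/2)^2) = sqrt(1225/2 + 1225/2) = sqrt(1225) = 35
θ = arctan(b/a) = arctan(24.7487/-24.7487) (quadrant-adjusted) = 135°
z = 35(cos 135° + i sin 135°)


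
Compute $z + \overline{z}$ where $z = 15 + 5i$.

z + conjugate(z) = (a + bi) + (a - bi) = 2a
= 2 * 15 = 30


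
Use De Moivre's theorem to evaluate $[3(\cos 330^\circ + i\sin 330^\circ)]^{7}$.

By De Moivre: z^n = r^n(cos(nθ) + i sin(nθ))
= 3^7(cos(7*330°) + i sin(7*330°))
= 2187(cos 150° + i sin 150°)
= -2187*sqrt(3)/2 + (2187/2)i


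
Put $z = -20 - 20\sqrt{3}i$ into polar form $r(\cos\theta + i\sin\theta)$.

r = |z| = sqrt(a^2 + b^2) = sqrt((-20)^2 + (-20*sqrt(3))^2) = sqrt(400 + 1200) = sqrt(1600) = 40
θ = arctan(b/a) = arctan(-34.641/-20) (quadrant-adjusted) = 240°
z = 40(cos 240° + i sin 240°)


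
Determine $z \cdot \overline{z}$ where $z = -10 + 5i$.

z * conjugate(z) = |z|^2 = a^2 + b^2
= (-10)^2 + 5^2 = 125


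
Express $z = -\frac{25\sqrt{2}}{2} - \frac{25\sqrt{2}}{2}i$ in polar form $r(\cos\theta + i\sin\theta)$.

r = |z| = sqrt(a^2 + b^2) = sqrt((-25*sqrt(2)/2)^2 + (-25*sqrt(2)/2)^2) = sqrt(625/2 + 625/2) = sqrt(625) = 25
θ = arctan(b/a) = arctan(-17.6777/-17.6777) (quadrant-adjusted) = 225°
z = 25(cos 225° + i sin 225°)


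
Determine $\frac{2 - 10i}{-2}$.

Divisor is real, so divide each part by -2:
= -1 + 5i


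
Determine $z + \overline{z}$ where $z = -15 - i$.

z + conjugate(z) = (a + bi) + (a - bi) = 2a
= 2 * (-15) = -30


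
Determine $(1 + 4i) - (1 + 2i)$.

(1 - 1) + (4 - 2)i = 2i


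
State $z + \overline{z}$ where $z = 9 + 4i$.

z + conjugate(z) = (a + bi) + (a - bi) = 2a
= 2 * 9 = 18


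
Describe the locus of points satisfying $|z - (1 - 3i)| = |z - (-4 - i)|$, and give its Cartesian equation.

|z - z1| = |z - z2| means z is equidistant from z1 and z2,
i.e. the perpendicular bisector of the segment from (1, -3) to (-4, -1) (midpoint (-3/2, -2)).
With z = x + yi, square both sides:
(x - 1)^2 + (y - (-3))^2 = (x - (-4))^2 + (y - (-1))^2
The x^2 and y^2 terms cancel: -10x + 4y = 17 - 10 = 7
Simplify: 10x - 4y = -7
Locus: Perpendicular bisector of the segment from (1, -3) to (-4, -1): the line 10x - 4y = -7


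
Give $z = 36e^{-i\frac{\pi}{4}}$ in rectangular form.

a = r cos θ = 36 * sqrt(2)/2 = 18*sqrt(2)
b = r sin θ = 36 * -sqrt(2)/2 = -18*sqrt(2)
z = 18*sqrt(2) - 18*sqrt(2)i


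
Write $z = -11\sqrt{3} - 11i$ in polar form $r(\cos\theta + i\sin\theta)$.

r = |z| = sqrt(a^2 + b^2) = sqrt((-11*sqrt(3))^2 + (-11)^2) = sqrt(363 + 121) = sqrt(484) = 22
θ = arctan(b/a) = arctan(-11/-19.0526) (quadrant-adjusted) = 210°
z = 22(cos 210° + i sin 210°)


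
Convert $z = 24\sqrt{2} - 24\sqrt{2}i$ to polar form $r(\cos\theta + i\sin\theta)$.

r = |z| = sqrt(a^2 + b^2) = sqrt((24*sqrt(2))^2 + (-24*sqrt(2))^2) = sqrt(1152 + 1152) = sqrt(2304) = 48
θ = arctan(b/a) = arctan(-33.9411/33.9411) (quadrant-adjusted) = 315°
z = 48(cos 315° + i sin 315°)


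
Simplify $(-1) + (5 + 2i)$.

(-1 + 5) + (0 + 2)i = 4 + 2i


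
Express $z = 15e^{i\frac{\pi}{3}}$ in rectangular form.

a = r cos θ = 15 * 1/2 = 15/2
b = r sin θ = 15 * sqrt(3)/2 = 15*sqrt(3)/2
z = 15/2 + (15*sqrt(3)/2)i


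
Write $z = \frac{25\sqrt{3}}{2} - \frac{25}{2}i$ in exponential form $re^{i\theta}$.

r = |z| = sqrt((25*sqrt(3)/2)^2 + (-25/2)^2) = sqrt(1875/4 + 625/4) = sqrt(625) = 25
θ = arctan(b/a) = arctan(-12.5/21.6506) (quadrant-adjusted) = -30° = -π/6
z = 25e^(-i*π/6)


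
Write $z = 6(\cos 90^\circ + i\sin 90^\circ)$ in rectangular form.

a = r cos θ = 6 * 0 = 0
b = r sin θ = 6 * 1 = 6
z = 6i


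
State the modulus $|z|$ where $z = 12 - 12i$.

|z| = sqrt(a^2 + b^2) = sqrt(12^2 + (-12)^2) = sqrt(288) = sqrt(288)


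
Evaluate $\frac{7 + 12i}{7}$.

Divisor is real, so divide each part by 7:
= 1 + (12/7)i


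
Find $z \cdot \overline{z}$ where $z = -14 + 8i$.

z * conjugate(z) = |z|^2 = a^2 + b^2
= (-14)^2 + 8^2 = 260


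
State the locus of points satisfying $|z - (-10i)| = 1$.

|z - z0| = r describes a circle centered at z0 with radius r
Here z0 = -10i and r = 1
Locus: Circle centered at (0, -10) with radius 1


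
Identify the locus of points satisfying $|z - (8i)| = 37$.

|z - z0| = r describes a circle centered at z0 with radius r
Here z0 = 8i and r = 37
Locus: Circle centered at (0, 8) with radius 37


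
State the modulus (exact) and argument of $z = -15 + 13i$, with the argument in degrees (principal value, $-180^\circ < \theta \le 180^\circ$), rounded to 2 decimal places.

|z| = sqrt((-15)^2 + 13^2) = sqrt(394)
arg(z) = arctan(b/a) = arctan(13/-15) (quadrant-adjusted) = 139.09°


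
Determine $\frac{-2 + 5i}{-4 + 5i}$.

Multiply numerator and denominator by conjugate (-4 - 5i):
= (-2 + 5i)(-4 - 5i) / ((-4)^2 + 5^2)
= (33 - 10i) / 41
= 33/41 - (10/41)i


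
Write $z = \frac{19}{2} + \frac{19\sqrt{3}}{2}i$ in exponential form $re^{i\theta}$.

r = |z| = sqrt((19/2)^2 + (19*sqrt(3)/2)^2) = sqrt(361/4 + 1083/4) = sqrt(361) = 19
θ = arctan(b/a) = arctan(16.4545/9.5) (quadrant-adjusted) = 60° = π/3
z = 19e^(i*π/3)


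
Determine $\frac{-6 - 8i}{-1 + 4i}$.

Multiply numerator and denominator by conjugate (-1 - 4i):
= (-6 - 8i)(-1 - 4i) / ((-1)^2 + 4^2)
= (-26 + 32i) / 17
= -26/17 + (32/17)i


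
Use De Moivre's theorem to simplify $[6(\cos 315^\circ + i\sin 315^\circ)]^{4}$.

By De Moivre: z^n = r^n(cos(nθ) + i sin(nθ))
= 6^4(cos(4*315°) + i sin(4*315°))
= 1296(cos 180° + i sin 180°)
= -1296


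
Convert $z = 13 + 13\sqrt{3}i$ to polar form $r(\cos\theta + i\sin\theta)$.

r = |z| = sqrt(a^2 + b^2) = sqrt((13)^2 + (13*sqrt(3))^2) = sqrt(169 + 507) = sqrt(676) = 26
θ = arctan(b/a) = arctan(22.5167/13) (quadrant-adjusted) = 60°
z = 26(cos 60° + i sin 60°)


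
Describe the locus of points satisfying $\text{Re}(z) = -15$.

Re(z) = x where z = x + yi; the equation x = -15 is satisfied by all points with that x-coordinate
Locus: Vertical line x = -15


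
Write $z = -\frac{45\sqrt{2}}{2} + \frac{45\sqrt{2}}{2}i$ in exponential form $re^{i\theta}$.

r = |z| = sqrt((-45*sqrt(2)/2)^2 + (45*sqrt(2)/2)^2) = sqrt(2025/2 + 2025/2) = sqrt(2025) = 45
θ = arctan(b/a) = arctan(31.8198/-31.8198) (quadrant-adjusted) = 135° = 3π/4
z = 45e^(i*3π/4)


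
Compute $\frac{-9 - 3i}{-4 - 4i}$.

Multiply numerator and denominator by conjugate (-4 + 4i):
= (-9 - 3i)(-4 + 4i) / ((-4)^2 + (-4)^2)
= (48 - 24i) / 32
Divide through by 8: (6 - 3i) / 4
= 3/2 - (3/4)i


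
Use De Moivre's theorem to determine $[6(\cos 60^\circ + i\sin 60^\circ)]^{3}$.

By De Moivre: z^n = r^n(cos(nθ) + i sin(nθ))
= 6^3(cos(3*60°) + i sin(3*60°))
= 216(cos 180° + i sin 180°)
= -216


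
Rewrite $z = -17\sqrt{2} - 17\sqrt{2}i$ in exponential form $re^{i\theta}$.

r = |z| = sqrt((-17*sqrt(2))^2 + (-17*sqrt(2))^2) = sqrt(578 + 578) = sqrt(1156) = 34
θ = arctan(b/a) = arctan(-24.0416/-24.0416) (quadrant-adjusted) = 225° = 5π/4
z = 34e^(i*5π/4)


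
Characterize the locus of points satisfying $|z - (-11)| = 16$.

|z - z0| = r describes a circle centered at z0 with radius r
Here z0 = -11 and r = 16
Locus: Circle centered at (-11, 0) with radius 16


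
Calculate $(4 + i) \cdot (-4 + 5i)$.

(a1*a2 - b1*b2) + (a1*b2 + b1*a2)i
= (-16 - 5) + (20 + (-4))i
= -21 + 16i


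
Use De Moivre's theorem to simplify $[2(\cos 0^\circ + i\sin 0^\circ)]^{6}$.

By De Moivre: z^n = r^n(cos(nθ) + i sin(nθ))
= 2^6(cos(6*0°) + i sin(6*0°))
= 64(cos 0° + i sin 0°)
= 64


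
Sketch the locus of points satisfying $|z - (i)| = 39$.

|z - z0| = r describes a circle centered at z0 with radius r
Here z0 = i and r = 39
Locus: Circle centered at (0, 1) with radius 39


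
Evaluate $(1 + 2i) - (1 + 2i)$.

(1 - 1) + (2 - 2)i = 0


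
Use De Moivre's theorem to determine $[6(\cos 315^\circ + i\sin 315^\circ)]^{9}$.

By De Moivre: z^n = r^n(cos(nθ) + i sin(nθ))
= 6^9(cos(9*315°) + i sin(9*315°))
= 10077696(cos 315° + i sin 315°)
= 5038848*sqrt(2) - 5038848*sqrt(2)i


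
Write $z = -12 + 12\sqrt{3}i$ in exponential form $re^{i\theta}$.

r = |z| = sqrt((-12)^2 + (12*sqrt(3))^2) = sqrt(144 + 432) = sqrt(576) = 24
θ = arctan(b/a) = arctan(20.7846/-12) (quadrant-adjusted) = 120° = 2π/3
z = 24e^(i*2π/3)


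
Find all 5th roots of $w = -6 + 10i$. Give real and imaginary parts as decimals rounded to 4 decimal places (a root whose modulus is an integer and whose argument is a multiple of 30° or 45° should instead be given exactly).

|w| = sqrt(136) ≈ 11.661904, arg(w) ≈ 120.963757°
Root modulus = sqrt(136)^(1/5) ≈ 1.634383
Root arguments: θ_k = (arg(w) + 360°k)/5 for k = 0, 1, ..., 4
Compute each root as (root modulus)(cos θ_k + i sin θ_k) using full-precision intermediates, then round to 4 decimal places.
Roots: 1.4908 + 0.6698i, -0.1763 + 1.6248i, -1.5998 + 0.3344i, -0.8124 - 1.4182i, 1.0977 - 1.2109i


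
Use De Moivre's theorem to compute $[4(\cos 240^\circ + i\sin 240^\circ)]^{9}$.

By De Moivre: z^n = r^n(cos(nθ) + i sin(nθ))
= 4^9(cos(9*240°) + i sin(9*240°))
= 262144(cos 0° + i sin 0°)
= 262144


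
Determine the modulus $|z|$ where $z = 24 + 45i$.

|z| = sqrt(a^2 + b^2) = sqrt(24^2 + 45^2) = sqrt(2601) = 51
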